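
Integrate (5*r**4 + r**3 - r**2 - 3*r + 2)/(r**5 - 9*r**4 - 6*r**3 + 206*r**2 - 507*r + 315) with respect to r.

1535*log(r - 7)/144 - 201*log(r - 3)/32 - log(r - 1)/36 + 187*log(r + 5)/288 + 13/(2*r - 6) + C

Factor the denominator: (r - 7)*(r - 3)**2*(r - 1)*(r + 5).
Partial-fraction decomposition: 187/(288*(r + 5)) - 1/(36*(r - 1)) - 201/(32*(r - 3)) - 13/(2*(r - 3)**2) + 1535/(144*(r - 7)).
Integrate each term; A/(r−a) gives A·log|r−a|; A/(r−a)² gives −A/(r−a).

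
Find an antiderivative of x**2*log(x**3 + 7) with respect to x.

x**3*log(x**3 + 7)/3 - x**3/3 + 7*log(x**3 + 7)/3 + C

Let u = x**3 + 7, so du = (3*x**2) dx.
The integral becomes (1/3)·∫ log(u) du; integrate by parts with u′=log(u), dv′=du.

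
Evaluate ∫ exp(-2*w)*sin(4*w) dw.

Let I denote the integral. Integrate by parts with u = sin(4*w), dv = exp(-2*w) dw, so v = -exp(-2*w)/2: I = -exp(-2*w)*sin(4*w)/2 + 2·∫ exp(-2*w)*cos(4*w) dw.
Apply parts again with u = cos(4*w), dv = exp(-2*w) dw: ∫ exp(-2*w)*cos(4*w) dw = -exp(-2*w)*cos(4*w)/2 − 2·I. Substituting back brings back I: I = -exp(-2*w)*sin(4*w)/2 - exp(-2*w)*cos(4*w) − 4·I.
Solving for I: (1 + 4)·I equals the remaining terms, so I = (1/5)·(-exp(-2*w)*sin(4*w)/2 - exp(-2*w)*cos(4*w)).

-exp(-2*w)*sin(4*w)/10 - exp(-2*w)*cos(4*w)/5 + C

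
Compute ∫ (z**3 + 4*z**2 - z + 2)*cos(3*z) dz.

Use integration by parts with u = z**3 + 4*z**2 - z + 2, dv = cos(3*z) dz, so v = sin(3*z)/3.
Apply parts 3 times (tabular method): alternate signs, differentiate u down to 0, integrate dv up.

z**3*sin(3*z)/3 + 4*z**2*sin(3*z)/3 + z**2*cos(3*z)/3 - 5*z*sin(3*z)/9 + 8*z*cos(3*z)/9 + 10*sin(3*z)/27 - 5*cos(3*z)/27 + C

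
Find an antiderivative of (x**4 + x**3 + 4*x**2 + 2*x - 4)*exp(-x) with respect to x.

Use integration by parts with u = x**4 + x**3 + 4*x**2 + 2*x - 4, dv = exp(-x) dx, so v = -exp(-x).
Apply parts 4 times (tabular method): alternate signs, differentiate u down to 0, integrate dv up.

(-x**4 - 5*x**3 - 19*x**2 - 40*x - 36)*exp(-x) + C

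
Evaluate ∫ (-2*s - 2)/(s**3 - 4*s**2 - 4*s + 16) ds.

Factor the denominator: (s - 4)*(s - 2)*(s + 2).
Partial-fraction decomposition: 1/(12*(s + 2)) + 3/(4*(s - 2)) - 5/(6*(s - 4)).
Integrate each term: A/(s−a) contributes A·log|s−a|.

-5*log(s - 4)/6 + 3*log(s - 2)/4 + log(s + 2)/12 + C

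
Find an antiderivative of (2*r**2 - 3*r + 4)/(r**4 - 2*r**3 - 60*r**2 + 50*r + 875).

Factor the denominator: (r - 7)*(r - 5)*(r + 5)**2.
Partial-fraction decomposition: -69/(800*(r + 5)) + 23/(40*(r + 5)**2) - 39/(200*(r - 5)) + 9/(32*(r - 7)).
Integrate each term; A/(r−a) gives A·log|r−a|; A/(r−a)² gives −A/(r−a).

9*log(r - 7)/32 - 39*log(r - 5)/200 - 69*log(r + 5)/800 - 23/(40*r + 200) + C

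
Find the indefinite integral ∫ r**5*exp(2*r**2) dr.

(2*r**4 - 2*r**2 + 1)*exp(2*r**2)/8 + C

Let u = r², du = 2r dr; rewrite as (1/2)∫ u^2·exp(2u) du.
Now integrate by parts 2 times.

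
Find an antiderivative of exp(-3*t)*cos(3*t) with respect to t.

exp(-3*t)*sin(3*t)/6 - exp(-3*t)*cos(3*t)/6 + C

Let I denote the integral. Integrate by parts with u = cos(3*t), dv = exp(-3*t) dt, so v = -exp(-3*t)/3: I = -exp(-3*t)*cos(3*t)/3 − ∫ exp(-3*t)*sin(3*t) dt.
Apply parts again with u = sin(3*t), dv = exp(-3*t) dt: ∫ exp(-3*t)*sin(3*t) dt = -exp(-3*t)*sin(3*t)/3 + I. Substituting back brings back I: I = exp(-3*t)*sin(3*t)/3 - exp(-3*t)*cos(3*t)/3 − I.
Solving for I: (1 + 1)·I equals the remaining terms, so I = (1/2)·(exp(-3*t)*sin(3*t)/3 - exp(-3*t)*cos(3*t)/3).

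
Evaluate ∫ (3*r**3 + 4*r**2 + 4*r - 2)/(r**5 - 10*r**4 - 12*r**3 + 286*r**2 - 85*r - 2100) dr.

1251*log(r - 7)/440 - 28735*log(r - 5)/10368 + 59*log(r + 3)/640 - 146*log(r + 4)/891 + 493/(144*r - 720) + C

Factor the denominator: (r - 7)*(r - 5)**2*(r + 3)*(r + 4).
Partial-fraction decomposition: -146/(891*(r + 4)) + 59/(640*(r + 3)) - 28735/(10368*(r - 5)) - 493/(144*(r - 5)**2) + 1251/(440*(r - 7)).
Integrate each term; A/(r−a) gives A·log|r−a|; A/(r−a)² gives −A/(r−a).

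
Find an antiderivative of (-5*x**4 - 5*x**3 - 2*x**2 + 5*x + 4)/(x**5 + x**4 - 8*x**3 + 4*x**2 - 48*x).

Factor the denominator: x*(x - 3)*(x + 4)*(x**2 + 4).
Partial-fraction decomposition: -(297*x + 332)/(260*(x**2 + 4)) - 9/(5*(x + 4)) - 77/(39*(x - 3)) - 1/(12*x).
Integrate each term; A/(x−a) gives A·log|x−a|; the (Bx+D)/(x²+p²) term gives a log and an atan.

-log(x)/12 - 77*log(x - 3)/39 - 9*log(x + 4)/5 - 297*log(x**2 + 4)/520 - 83*atan(x/2)/130 + C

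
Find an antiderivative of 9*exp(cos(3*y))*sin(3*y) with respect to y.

-3*exp(cos(3*y)) + C

Let u = cos(3*y), so du = (-3*sin(3*y)) dy.
Rewriting, the integral becomes -3·∫ e^u du = -3·e^u.
Substituting back, u = cos(3*y).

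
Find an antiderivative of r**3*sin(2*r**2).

Let u = r², du = 2r dr; rewrite as (1/2)∫ u^1·sin(2u) du.
Now integrate by parts 1 time.

-r**2*cos(2*r**2)/4 + sin(2*r**2)/8 + C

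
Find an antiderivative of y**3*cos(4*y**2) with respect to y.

y**2*sin(4*y**2)/8 + cos(4*y**2)/32 + C

Let u = y², du = 2y dy; rewrite as (1/2)∫ u^1·cos(4u) du.
Now integrate by parts 1 time.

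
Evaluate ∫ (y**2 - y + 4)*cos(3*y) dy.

y**2*sin(3*y)/3 - y*sin(3*y)/3 + 2*y*cos(3*y)/9 + 34*sin(3*y)/27 - cos(3*y)/9 + C

Use integration by parts with u = y**2 - y + 4, dv = cos(3*y) dy, so v = sin(3*y)/3.
Apply parts 2 times (tabular method): alternate signs, differentiate u down to 0, integrate dv up.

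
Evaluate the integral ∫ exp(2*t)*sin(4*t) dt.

exp(2*t)*sin(4*t)/10 - exp(2*t)*cos(4*t)/5 + C

Let I denote the integral. Integrate by parts with u = sin(4*t), dv = exp(2*t) dt, so v = exp(2*t)/2: I = exp(2*t)*sin(4*t)/2 − 2·∫ exp(2*t)*cos(4*t) dt.
Apply parts again with u = cos(4*t), dv = exp(2*t) dt: ∫ exp(2*t)*cos(4*t) dt = exp(2*t)*cos(4*t)/2 + 2·I. Substituting back brings back I: I = exp(2*t)*sin(4*t)/2 - exp(2*t)*cos(4*t) − 4·I.
Solving for I: (1 + 4)·I equals the remaining terms, so I = (1/5)·(exp(2*t)*sin(4*t)/2 - exp(2*t)*cos(4*t)).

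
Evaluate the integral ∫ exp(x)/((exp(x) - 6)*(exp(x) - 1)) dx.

log(exp(x) - 6)/5 - log(exp(x) - 1)/5 + C

Let u = e^x, du = e^x dx.
The integral becomes ∫ du/((u-1)(u-6)); decompose into partial fractions.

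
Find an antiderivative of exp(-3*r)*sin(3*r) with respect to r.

-exp(-3*r)*sin(3*r)/6 - exp(-3*r)*cos(3*r)/6 + C

Let I denote the integral. Integrate by parts with u = sin(3*r), dv = exp(-3*r) dr, so v = -exp(-3*r)/3: I = -exp(-3*r)*sin(3*r)/3 + ∫ exp(-3*r)*cos(3*r) dr.
Apply parts again with u = cos(3*r), dv = exp(-3*r) dr: ∫ exp(-3*r)*cos(3*r) dr = -exp(-3*r)*cos(3*r)/3 − I. Substituting back brings back I: I = -exp(-3*r)*sin(3*r)/3 - exp(-3*r)*cos(3*r)/3 − I.
Solving for I: (1 + 1)·I equals the remaining terms, so I = (1/2)·(-exp(-3*r)*sin(3*r)/3 - exp(-3*r)*cos(3*r)/3).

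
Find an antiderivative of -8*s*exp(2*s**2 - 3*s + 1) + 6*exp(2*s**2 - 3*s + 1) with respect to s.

-2*exp(2*s**2 - 3*s + 1) + C

Let u = 2*s**2 - 3*s + 1, so du = (4*s - 3) ds.
Rewriting, the integral becomes -2·∫ e^u du = -2·e^u.
Substituting back, u = 2*s**2 - 3*s + 1.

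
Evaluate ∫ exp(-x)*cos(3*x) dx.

Let I denote the integral. Integrate by parts with u = cos(3*x), dv = exp(-x) dx, so v = -exp(-x): I = -exp(-x)*cos(3*x) − 3·∫ exp(-x)*sin(3*x) dx.
Apply parts again with u = sin(3*x), dv = exp(-x) dx: ∫ exp(-x)*sin(3*x) dx = -exp(-x)*sin(3*x) + 3·I. Substituting back brings back I: I = 3*exp(-x)*sin(3*x) - exp(-x)*cos(3*x) − 9·I.
Solving for I: (1 + 9)·I equals the remaining terms, so I = (1/10)·(3*exp(-x)*sin(3*x) - exp(-x)*cos(3*x)).

3*exp(-x)*sin(3*x)/10 - exp(-x)*cos(3*x)/10 + C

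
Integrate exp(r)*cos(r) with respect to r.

exp(r)*sin(r)/2 + exp(r)*cos(r)/2 + C

Let I denote the integral. Integrate by parts with u = cos(r), dv = exp(r) dr, so v = exp(r): I = exp(r)*cos(r) + ∫ exp(r)*sin(r) dr.
Apply parts again with u = sin(r), dv = exp(r) dr: ∫ exp(r)*sin(r) dr = exp(r)*sin(r) − I. Substituting back brings back I: I = exp(r)*sin(r) + exp(r)*cos(r) − I.
Solving for I: (1 + 1)·I equals the remaining terms, so I = (1/2)·(exp(r)*sin(r) + exp(r)*cos(r)).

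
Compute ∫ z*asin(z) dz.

Use integration by parts with u = arcsin(z), dv = z dz.
Then du = 1/sqrt(-z**2 + 1) dz.

z**2*asin(z)/2 + z*sqrt(-z**2 + 1)/4 - asin(z)/4 + C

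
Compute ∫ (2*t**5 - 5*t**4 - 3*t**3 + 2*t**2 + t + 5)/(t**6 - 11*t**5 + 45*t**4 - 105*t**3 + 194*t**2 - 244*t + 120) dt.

Factor the denominator: (t - 5)*(t - 3)*(t - 2)*(t - 1)*(t**2 + 4).
Partial-fraction decomposition: -(517*t - 518)/(1160*(t**2 + 4)) - 1/(20*(t - 1)) - 25/(24*(t - 2)) - 1/(2*(t - 3)) + 1405/(348*(t - 5)).
Integrate each term; A/(t−a) gives A·log|t−a|; the (Bt+D)/(t²+p²) term gives a log and an atan.

1405*log(t - 5)/348 - log(t - 3)/2 - 25*log(t - 2)/24 - log(t - 1)/20 - 517*log(t**2 + 4)/2320 + 259*atan(t/2)/1160 + C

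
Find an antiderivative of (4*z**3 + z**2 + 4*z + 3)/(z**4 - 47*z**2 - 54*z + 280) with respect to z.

11*log(z - 7)/5 - 47*log(z - 2)/210 - 23*log(z + 4)/6 + 41*log(z + 5)/7 + C

Factor the denominator: (z - 7)*(z - 2)*(z + 4)*(z + 5).
Partial-fraction decomposition: 41/(7*(z + 5)) - 23/(6*(z + 4)) - 47/(210*(z - 2)) + 11/(5*(z - 7)).
Integrate each term: A/(z−a) contributes A·log|z−a|.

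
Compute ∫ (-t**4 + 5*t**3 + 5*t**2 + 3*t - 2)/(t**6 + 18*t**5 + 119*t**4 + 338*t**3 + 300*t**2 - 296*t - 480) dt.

log(t - 1)/189 - 3*log(t + 2)/2 + 51*log(t + 4)/4 - 571*log(t + 5)/27 + 277*log(t + 6)/28 - 11/(18*t + 36) + C

Factor the denominator: (t - 1)*(t + 2)**2*(t + 4)*(t + 5)*(t + 6).
Partial-fraction decomposition: 277/(28*(t + 6)) - 571/(27*(t + 5)) + 51/(4*(t + 4)) - 3/(2*(t + 2)) + 11/(18*(t + 2)**2) + 1/(189*(t - 1)).
Integrate each term; A/(t−a) gives A·log|t−a|; A/(t−a)² gives −A/(t−a).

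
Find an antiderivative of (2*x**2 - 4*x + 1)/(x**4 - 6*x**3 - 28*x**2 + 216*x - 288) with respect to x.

49*log(x - 6)/96 - 17*log(x - 4)/40 + log(x - 2)/64 - 97*log(x + 6)/960 + C

Factor the denominator: (x - 6)*(x - 4)*(x - 2)*(x + 6).
Partial-fraction decomposition: -97/(960*(x + 6)) + 1/(64*(x - 2)) - 17/(40*(x - 4)) + 49/(96*(x - 6)).
Integrate each term: A/(x−a) contributes A·log|x−a|.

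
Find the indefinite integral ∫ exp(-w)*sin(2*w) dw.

Let I denote the integral. Integrate by parts with u = sin(2*w), dv = exp(-w) dw, so v = -exp(-w): I = -exp(-w)*sin(2*w) + 2·∫ exp(-w)*cos(2*w) dw.
Apply parts again with u = cos(2*w), dv = exp(-w) dw: ∫ exp(-w)*cos(2*w) dw = -exp(-w)*cos(2*w) − 2·I. Substituting back brings back I: I = -exp(-w)*sin(2*w) - 2*exp(-w)*cos(2*w) − 4·I.
Solving for I: (1 + 4)·I equals the remaining terms, so I = (1/5)·(-exp(-w)*sin(2*w) - 2*exp(-w)*cos(2*w)).

-exp(-w)*sin(2*w)/5 - 2*exp(-w)*cos(2*w)/5 + C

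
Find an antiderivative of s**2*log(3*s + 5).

s**3*log(3*s + 5)/3 - s**3/9 + 5*s**2/18 - 25*s/27 + 125*log(3*s + 5)/81 + C

Use integration by parts with u = log(3*s + 5), dv = s**2 ds.
Then du = 3/(3*s + 5) ds and v = s**3/3.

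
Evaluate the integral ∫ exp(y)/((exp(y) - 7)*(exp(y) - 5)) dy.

Let u = e^y, du = e^y dy.
The integral becomes ∫ du/((u-5)(u-7)); decompose into partial fractions.

log(exp(y) - 7)/2 - log(exp(y) - 5)/2 + C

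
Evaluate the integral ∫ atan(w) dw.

w*atan(w) - log(w**2 + 1)/2 + C

Use integration by parts with u = arctan(w), dv = dw.
Then du = 1/(w**2 + 1) dw.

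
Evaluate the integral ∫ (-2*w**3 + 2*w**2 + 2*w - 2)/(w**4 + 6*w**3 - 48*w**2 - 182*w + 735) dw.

Factor the denominator: (w - 5)*(w - 3)*(w + 7)**2.
Partial-fraction decomposition: -112/(75*(w + 7)) + 32/(5*(w + 7)**2) + 4/(25*(w - 3)) - 2/(3*(w - 5)).
Integrate each term; A/(w−a) gives A·log|w−a|; A/(w−a)² gives −A/(w−a).

-2*log(w - 5)/3 + 4*log(w - 3)/25 - 112*log(w + 7)/75 - 32/(5*w + 35) + C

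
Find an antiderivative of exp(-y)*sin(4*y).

-exp(-y)*sin(4*y)/17 - 4*exp(-y)*cos(4*y)/17 + C

Let I denote the integral. Integrate by parts with u = sin(4*y), dv = exp(-y) dy, so v = -exp(-y): I = -exp(-y)*sin(4*y) + 4·∫ exp(-y)*cos(4*y) dy.
Apply parts again with u = cos(4*y), dv = exp(-y) dy: ∫ exp(-y)*cos(4*y) dy = -exp(-y)*cos(4*y) − 4·I. Substituting back brings back I: I = -exp(-y)*sin(4*y) - 4*exp(-y)*cos(4*y) − 16·I.
Solving for I: (1 + 16)·I equals the remaining terms, so I = (1/17)·(-exp(-y)*sin(4*y) - 4*exp(-y)*cos(4*y)).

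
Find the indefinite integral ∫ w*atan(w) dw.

w**2*atan(w)/2 - w/2 + atan(w)/2 + C

Use integration by parts with u = arctan(w), dv = w dw.
Then du = 1/(w**2 + 1) dw.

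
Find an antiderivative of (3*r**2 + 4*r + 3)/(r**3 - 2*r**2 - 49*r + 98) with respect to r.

89*log(r - 7)/35 - 23*log(r - 2)/45 + 61*log(r + 7)/63 + C

Factor the denominator: (r - 7)*(r - 2)*(r + 7).
Partial-fraction decomposition: 61/(63*(r + 7)) - 23/(45*(r - 2)) + 89/(35*(r - 7)).
Integrate each term: A/(r−a) contributes A·log|r−a|.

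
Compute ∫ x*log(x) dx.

x**2*log(x)/2 - x**2/4 + C

Use integration by parts with u = log(x), dv = x dx.
Then du = 1/x dx and v = x**2/2.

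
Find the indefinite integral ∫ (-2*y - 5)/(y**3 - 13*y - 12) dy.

-13*log(y - 4)/35 + 3*log(y + 1)/10 + log(y + 3)/14 + C

Factor the denominator: (y - 4)*(y + 1)*(y + 3).
Partial-fraction decomposition: 1/(14*(y + 3)) + 3/(10*(y + 1)) - 13/(35*(y - 4)).
Integrate each term: A/(y−a) contributes A·log|y−a|.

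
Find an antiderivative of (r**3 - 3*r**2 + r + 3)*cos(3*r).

r**3*sin(3*r)/3 - r**2*sin(3*r) + r**2*cos(3*r)/3 + r*sin(3*r)/9 - 2*r*cos(3*r)/3 + 11*sin(3*r)/9 + cos(3*r)/27 + C

Use integration by parts with u = r**3 - 3*r**2 + r + 3, dv = cos(3*r) dr, so v = sin(3*r)/3.
Apply parts 3 times (tabular method): alternate signs, differentiate u down to 0, integrate dv up.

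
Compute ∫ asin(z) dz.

z*asin(z) + sqrt(-z**2 + 1) + C

Use integration by parts with u = arcsin(z), dv = dz.
Then du = 1/sqrt(-z**2 + 1) dz.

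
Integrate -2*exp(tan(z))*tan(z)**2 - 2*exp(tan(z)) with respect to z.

Let u = tan(z), so du = (tan(z)**2 + 1) dz.
Rewriting, the integral becomes -2·∫ e^u du = -2·e^u.
Substituting back, u = tan(z).

-2*exp(tan(z)) + C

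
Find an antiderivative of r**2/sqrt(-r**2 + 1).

-r*sqrt(-r**2 + 1)/2 + asin(r)/2 + C

Substitute r = sin(θ), so dr = cos(θ) dθ and the radical becomes sqrt(-r**2 + 1) = cos(θ) by the Pythagorean identity.
Integrate the resulting trig expression in θ, then back-substitute θ = asin(r), sin(θ) = r, cos(θ) = sqrt(-r**2 + 1) (absorbing any constant into C).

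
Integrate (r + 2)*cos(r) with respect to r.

r*sin(r) + 2*sin(r) + cos(r) + C

Use integration by parts with u = r + 2, dv = cos(r) dr, so v = sin(r).
Apply parts 1 times (tabular method): alternate signs, differentiate u down to 0, integrate dv up.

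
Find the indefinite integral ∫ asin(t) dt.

Use integration by parts with u = arcsin(t), dv = dt.
Then du = 1/sqrt(-t**2 + 1) dt.

t*asin(t) + sqrt(-t**2 + 1) + C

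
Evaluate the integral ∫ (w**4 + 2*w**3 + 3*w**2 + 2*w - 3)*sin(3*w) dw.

-w**4*cos(3*w)/3 + 4*w**3*sin(3*w)/9 - 2*w**3*cos(3*w)/3 + 2*w**2*sin(3*w)/3 - 5*w**2*cos(3*w)/9 + 10*w*sin(3*w)/27 - 2*w*cos(3*w)/9 + 2*sin(3*w)/27 + 91*cos(3*w)/81 + C

Use integration by parts with u = w**4 + 2*w**3 + 3*w**2 + 2*w - 3, dv = sin(3*w) dw, so v = -cos(3*w)/3.
Apply parts 4 times (tabular method): alternate signs, differentiate u down to 0, integrate dv up.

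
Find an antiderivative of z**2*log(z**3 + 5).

Let u = z**3 + 5, so du = (3*z**2) dz.
The integral becomes (1/3)·∫ log(u) du; integrate by parts with u′=log(u), dv′=du.

z**3*log(z**3 + 5)/3 - z**3/3 + 5*log(z**3 + 5)/3 + C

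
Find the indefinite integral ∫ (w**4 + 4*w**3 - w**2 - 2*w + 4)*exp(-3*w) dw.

Use integration by parts with u = w**4 + 4*w**3 - w**2 - 2*w + 4, dv = exp(-3*w) dw, so v = -exp(-3*w)/3.
Apply parts 4 times (tabular method): alternate signs, differentiate u down to 0, integrate dv up.

(-27*w**4 - 144*w**3 - 117*w**2 - 24*w - 116)*exp(-3*w)/81 + C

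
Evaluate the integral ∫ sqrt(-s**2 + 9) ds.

s*sqrt(-s**2 + 9)/2 + 9*asin(s/3)/2 + C

Substitute s = 3·sin(θ), so ds = 3·cos(θ) dθ and the radical becomes sqrt(-s**2 + 9) = 3·cos(θ) by the Pythagorean identity.
Integrate the resulting trig expression in θ, then back-substitute θ = asin(s/3), sin(θ) = s/3, cos(θ) = sqrt(-s**2 + 9)/3 (absorbing any constant into C).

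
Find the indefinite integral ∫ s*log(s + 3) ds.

s**2*log(s + 3)/2 - s**2/4 + 3*s/2 - 9*log(s + 3)/2 + C

Use integration by parts with u = log(s + 3), dv = s ds.
Then du = 1/(s + 3) ds and v = s**2/2.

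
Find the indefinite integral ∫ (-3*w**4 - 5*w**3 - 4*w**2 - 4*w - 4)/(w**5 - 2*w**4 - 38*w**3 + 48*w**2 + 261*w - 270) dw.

-1028*log(w - 6)/297 + 215*log(w - 3)/144 - log(w - 1)/12 + 17*log(w + 3)/54 - 667*log(w + 5)/528 + C

Factor the denominator: (w - 6)*(w - 3)*(w - 1)*(w + 3)*(w + 5).
Partial-fraction decomposition: -667/(528*(w + 5)) + 17/(54*(w + 3)) - 1/(12*(w - 1)) + 215/(144*(w - 3)) - 1028/(297*(w - 6)).
Integrate each term: A/(w−a) contributes A·log|w−a|.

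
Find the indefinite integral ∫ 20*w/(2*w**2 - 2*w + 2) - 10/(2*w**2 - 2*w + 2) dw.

5*log(2*w**2 - 2*w + 2) + C

Let u = 2*w**2 - 2*w + 2, so du = (4*w - 2) dw.
Rewriting, the integral becomes 5·∫ 1/u du = 5·log(u).
Substituting back, u = 2*w**2 - 2*w + 2.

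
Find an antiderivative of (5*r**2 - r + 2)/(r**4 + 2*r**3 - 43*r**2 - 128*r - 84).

Factor the denominator: (r - 7)*(r + 1)*(r + 2)*(r + 6).
Partial-fraction decomposition: -47/(65*(r + 6)) + 2/(3*(r + 2)) - 1/(5*(r + 1)) + 10/(39*(r - 7)).
Integrate each term: A/(r−a) contributes A·log|r−a|.

10*log(r - 7)/39 - log(r + 1)/5 + 2*log(r + 2)/3 - 47*log(r + 6)/65 + C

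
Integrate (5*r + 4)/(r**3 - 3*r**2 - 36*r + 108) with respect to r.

17*log(r - 6)/18 - 19*log(r - 3)/27 - 13*log(r + 6)/54 + C

Factor the denominator: (r - 6)*(r - 3)*(r + 6).
Partial-fraction decomposition: -13/(54*(r + 6)) - 19/(27*(r - 3)) + 17/(18*(r - 6)).
Integrate each term: A/(r−a) contributes A·log|r−a|.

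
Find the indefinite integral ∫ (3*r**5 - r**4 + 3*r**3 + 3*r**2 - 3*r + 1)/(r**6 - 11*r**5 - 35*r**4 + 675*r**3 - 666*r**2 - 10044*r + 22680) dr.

Factor the denominator: (r - 7)*(r - 6)**2*(r - 3)*(r + 5)*(r + 6).
Partial-fraction decomposition: 25145/(16848*(r + 6)) - 857/(968*(r + 5)) - 187/(648*(r - 3)) - 3979271/(52272*(r - 6)) - 22771/(396*(r - 6)**2) + 2049/(26*(r - 7)).
Integrate each term; A/(r−a) gives A·log|r−a|; A/(r−a)² gives −A/(r−a).

2049*log(r - 7)/26 - 3979271*log(r - 6)/52272 - 187*log(r - 3)/648 - 857*log(r + 5)/968 + 25145*log(r + 6)/16848 + 22771/(396*r - 2376) + C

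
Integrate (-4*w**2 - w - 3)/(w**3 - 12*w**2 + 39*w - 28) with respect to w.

Factor the denominator: (w - 7)*(w - 4)*(w - 1).
Partial-fraction decomposition: -4/(9*(w - 1)) + 71/(9*(w - 4)) - 103/(9*(w - 7)).
Integrate each term: A/(w−a) contributes A·log|w−a|.

-103*log(w - 7)/9 + 71*log(w - 4)/9 - 4*log(w - 1)/9 + C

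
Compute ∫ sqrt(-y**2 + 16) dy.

y*sqrt(-y**2 + 16)/2 + 8*asin(y/4) + C

Substitute y = 4·sin(θ), so dy = 4·cos(θ) dθ and the radical becomes sqrt(-y**2 + 16) = 4·cos(θ) by the Pythagorean identity.
Integrate the resulting trig expression in θ, then back-substitute θ = asin(y/4), sin(θ) = y/4, cos(θ) = sqrt(-y**2 + 16)/4 (absorbing any constant into C).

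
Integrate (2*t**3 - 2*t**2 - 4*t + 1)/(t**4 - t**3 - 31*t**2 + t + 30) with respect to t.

337*log(t - 6)/385 + log(t - 1)/20 + log(t + 1)/56 + 93*log(t + 5)/88 + C

Factor the denominator: (t - 6)*(t - 1)*(t + 1)*(t + 5).
Partial-fraction decomposition: 93/(88*(t + 5)) + 1/(56*(t + 1)) + 1/(20*(t - 1)) + 337/(385*(t - 6)).
Integrate each term: A/(t−a) contributes A·log|t−a|.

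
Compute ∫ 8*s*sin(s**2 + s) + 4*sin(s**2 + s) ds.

-4*cos(s**2 + s) + C

Let u = s**2 + s, so du = (2*s + 1) ds.
Rewriting, the integral becomes 4·∫ sin(u) du = 4·-cos(u).
Substituting back, u = s**2 + s.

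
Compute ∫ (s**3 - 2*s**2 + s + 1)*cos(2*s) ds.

s**3*sin(2*s)/2 - s**2*sin(2*s) + 3*s**2*cos(2*s)/4 - s*sin(2*s)/4 - s*cos(2*s) + sin(2*s) - cos(2*s)/8 + C

Use integration by parts with u = s**3 - 2*s**2 + s + 1, dv = cos(2*s) ds, so v = sin(2*s)/2.
Apply parts 3 times (tabular method): alternate signs, differentiate u down to 0, integrate dv up.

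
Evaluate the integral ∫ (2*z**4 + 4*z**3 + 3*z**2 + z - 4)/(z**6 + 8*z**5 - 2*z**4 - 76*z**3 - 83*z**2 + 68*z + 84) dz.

37*log(z - 3)/250 - log(z - 1)/48 - log(z + 1)/12 + 19*log(z + 2)/75 - 1783*log(z + 7)/6000 + 2/(25*z + 50) + C

Factor the denominator: (z - 3)*(z - 1)*(z + 1)*(z + 2)**2*(z + 7).
Partial-fraction decomposition: -1783/(6000*(z + 7)) + 19/(75*(z + 2)) - 2/(25*(z + 2)**2) - 1/(12*(z + 1)) - 1/(48*(z - 1)) + 37/(250*(z - 3)).
Integrate each term; A/(z−a) gives A·log|z−a|; A/(z−a)² gives −A/(z−a).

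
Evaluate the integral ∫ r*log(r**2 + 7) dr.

Let u = r**2 + 7, so du = (2*r) dr.
The integral becomes (1/2)·∫ log(u) du; integrate by parts with u′=log(u), dv′=du.

r**2*log(r**2 + 7)/2 - r**2/2 + 7*log(r**2 + 7)/2 + C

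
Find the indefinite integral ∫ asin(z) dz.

z*asin(z) + sqrt(-z**2 + 1) + C

Use integration by parts with u = arcsin(z), dv = dz.
Then du = 1/sqrt(-z**2 + 1) dz.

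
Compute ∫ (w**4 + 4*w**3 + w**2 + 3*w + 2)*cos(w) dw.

Use integration by parts with u = w**4 + 4*w**3 + w**2 + 3*w + 2, dv = cos(w) dw, so v = sin(w).
Apply parts 4 times (tabular method): alternate signs, differentiate u down to 0, integrate dv up.

w**4*sin(w) + 4*w**3*sin(w) + 4*w**3*cos(w) - 11*w**2*sin(w) + 12*w**2*cos(w) - 21*w*sin(w) - 22*w*cos(w) + 24*sin(w) - 21*cos(w) + C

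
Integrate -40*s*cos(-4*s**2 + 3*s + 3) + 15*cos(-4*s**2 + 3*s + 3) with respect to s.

5*sin(-4*s**2 + 3*s + 3) + C

Let u = 4*s**2 - 3*s - 3, so du = (8*s - 3) ds.
Rewriting, the integral becomes -5·∫ cos(u) du = -5·sin(u).
Substituting back, u = 4*s**2 - 3*s - 3.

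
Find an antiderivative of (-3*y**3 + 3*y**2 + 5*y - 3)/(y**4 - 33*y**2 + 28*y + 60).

Factor the denominator: (y - 5)*(y - 2)*(y + 1)*(y + 6).
Partial-fraction decomposition: -723/(440*(y + 6)) - 1/(45*(y + 1)) + 5/(72*(y - 2)) - 139/(99*(y - 5)).
Integrate each term: A/(y−a) contributes A·log|y−a|.

-139*log(y - 5)/99 + 5*log(y - 2)/72 - log(y + 1)/45 - 723*log(y + 6)/440 + C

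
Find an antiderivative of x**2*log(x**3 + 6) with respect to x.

Let u = x**3 + 6, so du = (3*x**2) dx.
The integral becomes (1/3)·∫ log(u) du; integrate by parts with u′=log(u), dv′=du.

x**3*log(x**3 + 6)/3 - x**3/3 + 2*log(x**3 + 6) + C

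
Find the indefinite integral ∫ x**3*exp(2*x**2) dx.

Let u = x², du = 2x dx; rewrite as (1/2)∫ u^1·exp(2u) du.
Now integrate by parts 1 time.

(2*x**2 - 1)*exp(2*x**2)/8 + C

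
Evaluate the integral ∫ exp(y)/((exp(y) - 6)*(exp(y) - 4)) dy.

Let u = e^y, du = e^y dy.
The integral becomes ∫ du/((u-4)(u-6)); decompose into partial fractions.

log(exp(y) - 6)/2 - log(exp(y) - 4)/2 + C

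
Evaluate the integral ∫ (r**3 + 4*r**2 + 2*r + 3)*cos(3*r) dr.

r**3*sin(3*r)/3 + 4*r**2*sin(3*r)/3 + r**2*cos(3*r)/3 + 4*r*sin(3*r)/9 + 8*r*cos(3*r)/9 + 19*sin(3*r)/27 + 4*cos(3*r)/27 + C

Use integration by parts with u = r**3 + 4*r**2 + 2*r + 3, dv = cos(3*r) dr, so v = sin(3*r)/3.
Apply parts 3 times (tabular method): alternate signs, differentiate u down to 0, integrate dv up.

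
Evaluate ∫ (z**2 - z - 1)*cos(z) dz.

z**2*sin(z) - z*sin(z) + 2*z*cos(z) - 3*sin(z) - cos(z) + C

Use integration by parts with u = z**2 - z - 1, dv = cos(z) dz, so v = sin(z).
Apply parts 2 times (tabular method): alternate signs, differentiate u down to 0, integrate dv up.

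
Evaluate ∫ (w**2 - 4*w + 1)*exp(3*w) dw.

(9*w**2 - 42*w + 23)*exp(3*w)/27 + C

Use integration by parts with u = w**2 - 4*w + 1, dv = exp(3*w) dw, so v = exp(3*w)/3.
Apply parts 2 times (tabular method): alternate signs, differentiate u down to 0, integrate dv up.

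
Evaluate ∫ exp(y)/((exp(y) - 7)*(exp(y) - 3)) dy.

log(exp(y) - 7)/4 - log(exp(y) - 3)/4 + C

Let u = e^y, du = e^y dy.
The integral becomes ∫ du/((u-3)(u-7)); decompose into partial fractions.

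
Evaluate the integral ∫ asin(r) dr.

Use integration by parts with u = arcsin(r), dv = dr.
Then du = 1/sqrt(-r**2 + 1) dr.

r*asin(r) + sqrt(-r**2 + 1) + C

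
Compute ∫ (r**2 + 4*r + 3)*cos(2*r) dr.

Use integration by parts with u = r**2 + 4*r + 3, dv = cos(2*r) dr, so v = sin(2*r)/2.
Apply parts 2 times (tabular method): alternate signs, differentiate u down to 0, integrate dv up.

r**2*sin(2*r)/2 + 2*r*sin(2*r) + r*cos(2*r)/2 + 5*sin(2*r)/4 + cos(2*r) + C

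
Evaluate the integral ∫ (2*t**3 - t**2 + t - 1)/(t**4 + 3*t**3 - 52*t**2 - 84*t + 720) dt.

229*log(t - 5)/121 - 23*log(t - 4)/20 + 3043*log(t + 6)/2420 + 95/(22*t + 132) + C

Factor the denominator: (t - 5)*(t - 4)*(t + 6)**2.
Partial-fraction decomposition: 3043/(2420*(t + 6)) - 95/(22*(t + 6)**2) - 23/(20*(t - 4)) + 229/(121*(t - 5)).
Integrate each term; A/(t−a) gives A·log|t−a|; A/(t−a)² gives −A/(t−a).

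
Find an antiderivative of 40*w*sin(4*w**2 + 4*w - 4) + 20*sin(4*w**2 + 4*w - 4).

-5*cos(4*w**2 + 4*w - 4) + C

Let u = 4*w**2 + 4*w - 4, so du = (8*w + 4) dw.
Rewriting, the integral becomes 5·∫ sin(u) du = 5·-cos(u).
Substituting back, u = 4*w**2 + 4*w - 4.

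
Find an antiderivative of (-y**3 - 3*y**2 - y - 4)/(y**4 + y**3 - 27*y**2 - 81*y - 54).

Factor the denominator: (y - 6)*(y + 1)*(y + 3)**2.
Partial-fraction decomposition: -191/(324*(y + 3)) - 1/(18*(y + 3)**2) + 5/(28*(y + 1)) - 334/(567*(y - 6)).
Integrate each term; A/(y−a) gives A·log|y−a|; A/(y−a)² gives −A/(y−a).

-334*log(y - 6)/567 + 5*log(y + 1)/28 - 191*log(y + 3)/324 + 1/(18*y + 54) + C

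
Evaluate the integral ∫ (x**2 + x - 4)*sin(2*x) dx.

-x**2*cos(2*x)/2 + x*sin(2*x)/2 - x*cos(2*x)/2 + sin(2*x)/4 + 9*cos(2*x)/4 + C

Use integration by parts with u = x**2 + x - 4, dv = sin(2*x) dx, so v = -cos(2*x)/2.
Apply parts 2 times (tabular method): alternate signs, differentiate u down to 0, integrate dv up.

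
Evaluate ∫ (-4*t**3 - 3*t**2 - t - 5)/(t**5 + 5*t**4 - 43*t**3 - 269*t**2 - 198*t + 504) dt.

-1531*log(t - 7)/8580 + 13*log(t - 1)/840 + 79*log(t + 3)/120 - 207*log(t + 4)/110 + 757*log(t + 6)/546 + C

Factor the denominator: (t - 7)*(t - 1)*(t + 3)*(t + 4)*(t + 6).
Partial-fraction decomposition: 757/(546*(t + 6)) - 207/(110*(t + 4)) + 79/(120*(t + 3)) + 13/(840*(t - 1)) - 1531/(8580*(t - 7)).
Integrate each term: A/(t−a) contributes A·log|t−a|.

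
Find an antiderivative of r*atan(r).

Use integration by parts with u = arctan(r), dv = r dr.
Then du = 1/(r**2 + 1) dr.

r**2*atan(r)/2 - r/2 + atan(r)/2 + C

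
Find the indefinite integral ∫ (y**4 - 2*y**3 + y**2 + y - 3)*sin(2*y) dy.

-y**4*cos(2*y)/2 + y**3*sin(2*y) + y**3*cos(2*y) - 3*y**2*sin(2*y)/2 + y**2*cos(2*y) - y*sin(2*y) - 2*y*cos(2*y) + sin(2*y) + cos(2*y) + C

Use integration by parts with u = y**4 - 2*y**3 + y**2 + y - 3, dv = sin(2*y) dy, so v = -cos(2*y)/2.
Apply parts 4 times (tabular method): alternate signs, differentiate u down to 0, integrate dv up.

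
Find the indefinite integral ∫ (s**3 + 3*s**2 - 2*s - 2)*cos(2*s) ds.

s**3*sin(2*s)/2 + 3*s**2*sin(2*s)/2 + 3*s**2*cos(2*s)/4 - 7*s*sin(2*s)/4 + 3*s*cos(2*s)/2 - 7*sin(2*s)/4 - 7*cos(2*s)/8 + C

Use integration by parts with u = s**3 + 3*s**2 - 2*s - 2, dv = cos(2*s) ds, so v = sin(2*s)/2.
Apply parts 3 times (tabular method): alternate signs, differentiate u down to 0, integrate dv up.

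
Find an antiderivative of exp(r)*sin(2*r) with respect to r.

Let I denote the integral. Integrate by parts with u = sin(2*r), dv = exp(r) dr, so v = exp(r): I = exp(r)*sin(2*r) − 2·∫ exp(r)*cos(2*r) dr.
Apply parts again with u = cos(2*r), dv = exp(r) dr: ∫ exp(r)*cos(2*r) dr = exp(r)*cos(2*r) + 2·I. Substituting back brings back I: I = exp(r)*sin(2*r) - 2*exp(r)*cos(2*r) − 4·I.
Solving for I: (1 + 4)·I equals the remaining terms, so I = (1/5)·(exp(r)*sin(2*r) - 2*exp(r)*cos(2*r)).

exp(r)*sin(2*r)/5 - 2*exp(r)*cos(2*r)/5 + C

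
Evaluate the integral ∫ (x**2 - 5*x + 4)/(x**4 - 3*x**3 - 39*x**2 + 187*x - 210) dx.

Factor the denominator: (x - 5)*(x - 3)*(x - 2)*(x + 7).
Partial-fraction decomposition: -11/(135*(x + 7)) - 2/(27*(x - 2)) + 1/(10*(x - 3)) + 1/(18*(x - 5)).
Integrate each term: A/(x−a) contributes A·log|x−a|.

log(x - 5)/18 + log(x - 3)/10 - 2*log(x - 2)/27 - 11*log(x + 7)/135 + C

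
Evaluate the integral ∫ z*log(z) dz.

Use integration by parts with u = log(z), dv = z dz.
Then du = 1/z dz and v = z**2/2.

z**2*log(z)/2 - z**2/4 + C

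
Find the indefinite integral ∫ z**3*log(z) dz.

Use integration by parts with u = log(z), dv = z**3 dz.
Then du = 1/z dz and v = z**4/4.

z**4*log(z)/4 - z**4/16 + C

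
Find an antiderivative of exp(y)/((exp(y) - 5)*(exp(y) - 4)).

log(exp(y) - 5) - log(exp(y) - 4) + C

Let u = e^y, du = e^y dy.
The integral becomes ∫ du/((u-5)(u-4)); decompose into partial fractions.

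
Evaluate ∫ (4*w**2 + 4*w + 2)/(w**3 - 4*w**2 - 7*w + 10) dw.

61*log(w - 5)/14 - 5*log(w - 1)/6 + 10*log(w + 2)/21 + C

Factor the denominator: (w - 5)*(w - 1)*(w + 2).
Partial-fraction decomposition: 10/(21*(w + 2)) - 5/(6*(w - 1)) + 61/(14*(w - 5)).
Integrate each term: A/(w−a) contributes A·log|w−a|.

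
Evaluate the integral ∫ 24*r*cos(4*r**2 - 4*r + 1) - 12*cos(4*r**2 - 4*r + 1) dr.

3*sin(4*r**2 - 4*r + 1) + C

Let u = 4*r**2 - 4*r + 1, so du = (8*r - 4) dr.
Rewriting, the integral becomes 3·∫ cos(u) du = 3·sin(u).
Substituting back, u = 4*r**2 - 4*r + 1.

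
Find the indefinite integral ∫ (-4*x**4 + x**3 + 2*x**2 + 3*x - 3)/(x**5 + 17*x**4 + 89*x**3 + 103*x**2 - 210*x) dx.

log(x)/70 - log(x - 1)/336 - 2593*log(x + 5)/60 + 1783*log(x + 6)/14 - 9873*log(x + 7)/112 + C

Factor the denominator: x*(x - 1)*(x + 5)*(x + 6)*(x + 7).
Partial-fraction decomposition: -9873/(112*(x + 7)) + 1783/(14*(x + 6)) - 2593/(60*(x + 5)) - 1/(336*(x - 1)) + 1/(70*x).
Integrate each term: A/(x−a) contributes A·log|x−a|.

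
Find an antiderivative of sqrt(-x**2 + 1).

Substitute x = sin(θ), so dx = cos(θ) dθ and the radical becomes sqrt(-x**2 + 1) = cos(θ) by the Pythagorean identity.
Integrate the resulting trig expression in θ, then back-substitute θ = asin(x), sin(θ) = x, cos(θ) = sqrt(-x**2 + 1) (absorbing any constant into C).

x*sqrt(-x**2 + 1)/2 + asin(x)/2 + C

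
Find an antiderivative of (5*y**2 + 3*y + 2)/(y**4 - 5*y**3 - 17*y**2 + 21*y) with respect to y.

2*log(y)/21 + 67*log(y - 7)/105 - 5*log(y - 1)/12 - 19*log(y + 3)/60 + C

Factor the denominator: y*(y - 7)*(y - 1)*(y + 3).
Partial-fraction decomposition: -19/(60*(y + 3)) - 5/(12*(y - 1)) + 67/(105*(y - 7)) + 2/(21*y).
Integrate each term: A/(y−a) contributes A·log|y−a|.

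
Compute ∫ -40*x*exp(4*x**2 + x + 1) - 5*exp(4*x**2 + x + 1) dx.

Let u = 4*x**2 + x + 1, so du = (8*x + 1) dx.
Rewriting, the integral becomes -5·∫ e^u du = -5·e^u.
Substituting back, u = 4*x**2 + x + 1.

-5*exp(4*x**2 + x + 1) + C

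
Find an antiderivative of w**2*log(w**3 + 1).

w**3*log(w**3 + 1)/3 - w**3/3 + log(w**3 + 1)/3 + C

Let u = w**3 + 1, so du = (3*w**2) dw.
The integral becomes (1/3)·∫ log(u) du; integrate by parts with u′=log(u), dv′=du.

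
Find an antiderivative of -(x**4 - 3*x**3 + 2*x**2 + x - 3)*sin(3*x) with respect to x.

Use integration by parts with u = x**4 - 3*x**3 + 2*x**2 + x - 3, dv = -sin(3*x) dx, so v = cos(3*x)/3.
Apply parts 4 times (tabular method): alternate signs, differentiate u down to 0, integrate dv up.

x**4*cos(3*x)/3 - 4*x**3*sin(3*x)/9 - x**3*cos(3*x) + x**2*sin(3*x) + 2*x**2*cos(3*x)/9 - 4*x*sin(3*x)/27 + x*cos(3*x) - sin(3*x)/3 - 85*cos(3*x)/81 + C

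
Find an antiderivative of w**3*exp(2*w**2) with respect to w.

(2*w**2 - 1)*exp(2*w**2)/8 + C

Let u = w², du = 2w dw; rewrite as (1/2)∫ u^1·exp(2u) du.
Now integrate by parts 1 time.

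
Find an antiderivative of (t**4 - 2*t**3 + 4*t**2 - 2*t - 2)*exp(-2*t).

(-t**4 - 4*t**2 - 2*t + 1)*exp(-2*t)/2 + C

Use integration by parts with u = t**4 - 2*t**3 + 4*t**2 - 2*t - 2, dv = exp(-2*t) dt, so v = -exp(-2*t)/2.
Apply parts 4 times (tabular method): alternate signs, differentiate u down to 0, integrate dv up.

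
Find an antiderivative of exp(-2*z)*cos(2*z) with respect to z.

Let I denote the integral. Integrate by parts with u = cos(2*z), dv = exp(-2*z) dz, so v = -exp(-2*z)/2: I = -exp(-2*z)*cos(2*z)/2 − ∫ exp(-2*z)*sin(2*z) dz.
Apply parts again with u = sin(2*z), dv = exp(-2*z) dz: ∫ exp(-2*z)*sin(2*z) dz = -exp(-2*z)*sin(2*z)/2 + I. Substituting back brings back I: I = exp(-2*z)*sin(2*z)/2 - exp(-2*z)*cos(2*z)/2 − I.
Solving for I: (1 + 1)·I equals the remaining terms, so I = (1/2)·(exp(-2*z)*sin(2*z)/2 - exp(-2*z)*cos(2*z)/2).

exp(-2*z)*sin(2*z)/4 - exp(-2*z)*cos(2*z)/4 + C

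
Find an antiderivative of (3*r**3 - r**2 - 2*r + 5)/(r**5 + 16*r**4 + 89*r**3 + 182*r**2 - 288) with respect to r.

log(r - 1)/140 + 79*log(r + 3)/12 + 27*log(r + 4)/20 - 667*log(r + 6)/84 + 39/(2*r + 8) + C

Factor the denominator: (r - 1)*(r + 3)*(r + 4)**2*(r + 6).
Partial-fraction decomposition: -667/(84*(r + 6)) + 27/(20*(r + 4)) - 39/(2*(r + 4)**2) + 79/(12*(r + 3)) + 1/(140*(r - 1)).
Integrate each term; A/(r−a) gives A·log|r−a|; A/(r−a)² gives −A/(r−a).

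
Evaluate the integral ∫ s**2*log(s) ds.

Use integration by parts with u = log(s), dv = s**2 ds.
Then du = 1/s ds and v = s**3/3.

s**3*log(s)/3 - s**3/9 + C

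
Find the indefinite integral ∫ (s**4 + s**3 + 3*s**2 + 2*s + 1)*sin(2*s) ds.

-s**4*cos(2*s)/2 + s**3*sin(2*s) - s**3*cos(2*s)/2 + 3*s**2*sin(2*s)/4 - s*cos(2*s)/4 + sin(2*s)/8 - cos(2*s)/2 + C

Use integration by parts with u = s**4 + s**3 + 3*s**2 + 2*s + 1, dv = sin(2*s) ds, so v = -cos(2*s)/2.
Apply parts 4 times (tabular method): alternate signs, differentiate u down to 0, integrate dv up.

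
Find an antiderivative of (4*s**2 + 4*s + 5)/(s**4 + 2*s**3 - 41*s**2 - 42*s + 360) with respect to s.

125*log(s - 5)/198 - 53*log(s - 3)/126 + 53*log(s + 4)/126 - 125*log(s + 6)/198 + C

Factor the denominator: (s - 5)*(s - 3)*(s + 4)*(s + 6).
Partial-fraction decomposition: -125/(198*(s + 6)) + 53/(126*(s + 4)) - 53/(126*(s - 3)) + 125/(198*(s - 5)).
Integrate each term: A/(s−a) contributes A·log|s−a|.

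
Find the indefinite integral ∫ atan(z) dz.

z*atan(z) - log(z**2 + 1)/2 + C

Use integration by parts with u = arctan(z), dv = dz.
Then du = 1/(z**2 + 1) dz.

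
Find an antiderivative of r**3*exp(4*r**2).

Let u = r², du = 2r dr; rewrite as (1/2)∫ u^1·exp(4u) du.
Now integrate by parts 1 time.

(4*r**2 - 1)*exp(4*r**2)/32 + C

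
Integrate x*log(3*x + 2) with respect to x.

x**2*log(3*x + 2)/2 - x**2/4 + x/3 - 2*log(3*x + 2)/9 + C

Use integration by parts with u = log(3*x + 2), dv = x dx.
Then du = 3/(3*x + 2) dx and v = x**2/2.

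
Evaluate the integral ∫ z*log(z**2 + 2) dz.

Let u = z**2 + 2, so du = (2*z) dz.
The integral becomes (1/2)·∫ log(u) du; integrate by parts with u′=log(u), dv′=du.

z**2*log(z**2 + 2)/2 - z**2/2 + log(z**2 + 2) + C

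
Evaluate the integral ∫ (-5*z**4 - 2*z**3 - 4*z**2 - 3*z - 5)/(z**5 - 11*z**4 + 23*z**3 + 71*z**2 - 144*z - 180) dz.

-7079*log(z - 6)/168 + 1165*log(z - 5)/28 - 509*log(z - 3)/120 + 3*log(z + 1)/56 - 79*log(z + 2)/280 + C

Factor the denominator: (z - 6)*(z - 5)*(z - 3)*(z + 1)*(z + 2).
Partial-fraction decomposition: -79/(280*(z + 2)) + 3/(56*(z + 1)) - 509/(120*(z - 3)) + 1165/(28*(z - 5)) - 7079/(168*(z - 6)).
Integrate each term: A/(z−a) contributes A·log|z−a|.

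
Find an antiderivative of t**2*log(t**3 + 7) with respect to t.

Let u = t**3 + 7, so du = (3*t**2) dt.
The integral becomes (1/3)·∫ log(u) du; integrate by parts with u′=log(u), dv′=du.

t**3*log(t**3 + 7)/3 - t**3/3 + 7*log(t**3 + 7)/3 + C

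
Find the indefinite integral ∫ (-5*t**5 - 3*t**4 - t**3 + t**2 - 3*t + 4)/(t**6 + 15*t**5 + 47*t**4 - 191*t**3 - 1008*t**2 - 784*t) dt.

Factor the denominator: t*(t - 4)*(t + 1)*(t + 4)*(t + 7)**2.
Partial-fraction decomposition: 93895/(213444*(t + 7)) + 77249/(1386*(t + 7)**2) - 139/(27*(t + 4)) + 11/(540*(t + 1)) - 743/(2420*(t - 4)) - 1/(196*t).
Integrate each term; A/(t−a) gives A·log|t−a|; A/(t−a)² gives −A/(t−a).

-log(t)/196 - 743*log(t - 4)/2420 + 11*log(t + 1)/540 - 139*log(t + 4)/27 + 93895*log(t + 7)/213444 - 77249/(1386*t + 9702) + C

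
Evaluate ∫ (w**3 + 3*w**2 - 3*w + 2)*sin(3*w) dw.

Use integration by parts with u = w**3 + 3*w**2 - 3*w + 2, dv = sin(3*w) dw, so v = -cos(3*w)/3.
Apply parts 3 times (tabular method): alternate signs, differentiate u down to 0, integrate dv up.

-w**3*cos(3*w)/3 + w**2*sin(3*w)/3 - w**2*cos(3*w) + 2*w*sin(3*w)/3 + 11*w*cos(3*w)/9 - 11*sin(3*w)/27 - 4*cos(3*w)/9 + C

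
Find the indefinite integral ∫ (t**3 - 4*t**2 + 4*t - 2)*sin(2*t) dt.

Use integration by parts with u = t**3 - 4*t**2 + 4*t - 2, dv = sin(2*t) dt, so v = -cos(2*t)/2.
Apply parts 3 times (tabular method): alternate signs, differentiate u down to 0, integrate dv up.

-t**3*cos(2*t)/2 + 3*t**2*sin(2*t)/4 + 2*t**2*cos(2*t) - 2*t*sin(2*t) - 5*t*cos(2*t)/4 + 5*sin(2*t)/8 + C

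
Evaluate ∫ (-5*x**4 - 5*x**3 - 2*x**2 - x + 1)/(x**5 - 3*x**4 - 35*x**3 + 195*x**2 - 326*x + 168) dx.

Factor the denominator: (x - 4)*(x - 3)*(x - 2)*(x - 1)*(x + 7).
Partial-fraction decomposition: -173/(132*(x + 7)) + 1/(4*(x - 1)) - 43/(6*(x - 2)) + 28/(x - 3) - 545/(22*(x - 4)).
Integrate each term: A/(x−a) contributes A·log|x−a|.

-545*log(x - 4)/22 + 28*log(x - 3) - 43*log(x - 2)/6 + log(x - 1)/4 - 173*log(x + 7)/132 + C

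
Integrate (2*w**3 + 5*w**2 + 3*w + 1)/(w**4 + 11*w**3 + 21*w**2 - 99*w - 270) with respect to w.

Factor the denominator: (w - 3)*(w + 3)*(w + 5)*(w + 6).
Partial-fraction decomposition: 269/(27*(w + 6)) - 139/(16*(w + 5)) + 17/(36*(w + 3)) + 109/(432*(w - 3)).
Integrate each term: A/(w−a) contributes A·log|w−a|.

109*log(w - 3)/432 + 17*log(w + 3)/36 - 139*log(w + 5)/16 + 269*log(w + 6)/27 + C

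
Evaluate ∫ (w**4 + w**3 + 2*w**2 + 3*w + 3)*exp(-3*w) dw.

(-27*w**4 - 63*w**3 - 117*w**2 - 159*w - 134)*exp(-3*w)/81 + C

Use integration by parts with u = w**4 + w**3 + 2*w**2 + 3*w + 3, dv = exp(-3*w) dw, so v = -exp(-3*w)/3.
Apply parts 4 times (tabular method): alternate signs, differentiate u down to 0, integrate dv up.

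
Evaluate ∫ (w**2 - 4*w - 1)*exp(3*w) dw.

(9*w**2 - 42*w + 5)*exp(3*w)/27 + C

Use integration by parts with u = w**2 - 4*w - 1, dv = exp(3*w) dw, so v = exp(3*w)/3.
Apply parts 2 times (tabular method): alternate signs, differentiate u down to 0, integrate dv up.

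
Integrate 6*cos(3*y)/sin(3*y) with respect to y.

2*log(sin(3*y)) + C

Let u = sin(3*y), so du = (3*cos(3*y)) dy.
Rewriting, the integral becomes 2·∫ 1/u du = 2·log(u).
Substituting back, u = sin(3*y).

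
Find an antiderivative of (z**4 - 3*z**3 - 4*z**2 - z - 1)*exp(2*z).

Use integration by parts with u = z**4 - 3*z**3 - 4*z**2 - z - 1, dv = exp(2*z) dz, so v = exp(2*z)/2.
Apply parts 4 times (tabular method): alternate signs, differentiate u down to 0, integrate dv up.

(4*z**4 - 20*z**3 + 14*z**2 - 18*z + 5)*exp(2*z)/8 + C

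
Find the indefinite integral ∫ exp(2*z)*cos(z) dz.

exp(2*z)*sin(z)/5 + 2*exp(2*z)*cos(z)/5 + C

Let I denote the integral. Integrate by parts with u = cos(z), dv = exp(2*z) dz, so v = exp(2*z)/2: I = exp(2*z)*cos(z)/2 + (1/2)·∫ exp(2*z)*sin(z) dz.
Apply parts again with u = sin(z), dv = exp(2*z) dz: ∫ exp(2*z)*sin(z) dz = exp(2*z)*sin(z)/2 − (1/2)·I. Substituting back brings back I: I = exp(2*z)*sin(z)/4 + exp(2*z)*cos(z)/2 − (1/4)·I.
Solving for I: (1 + 1/4)·I equals the remaining terms, so I = (4/5)·(exp(2*z)*sin(z)/4 + exp(2*z)*cos(z)/2).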